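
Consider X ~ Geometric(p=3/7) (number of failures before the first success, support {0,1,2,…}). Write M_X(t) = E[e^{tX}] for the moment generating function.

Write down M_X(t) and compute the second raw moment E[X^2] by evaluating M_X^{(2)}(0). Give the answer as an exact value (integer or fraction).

E[X^2] = D^2[M](0) = 44/9

M_X(t) = 3/(7*(1 - 4*e^(t)/7))
D^2[M](t) = (-48*e^(2*t) - 84*e^(t))/(64*e^(3*t) - 336*e^(2*t) + 588*e^(t) - 343)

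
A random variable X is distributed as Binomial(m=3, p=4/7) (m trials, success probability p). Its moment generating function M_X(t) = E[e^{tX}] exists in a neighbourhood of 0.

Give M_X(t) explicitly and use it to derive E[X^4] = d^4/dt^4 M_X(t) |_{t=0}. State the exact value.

E[X^4] = M^(4)(0) = 7596/343

M_X(t) = (4*e^(t)/7 + 3/7)^3
M^(4)(t) = 5184*e^(3*t)/343 + 2304*e^(2*t)/343 + 108*e^(t)/343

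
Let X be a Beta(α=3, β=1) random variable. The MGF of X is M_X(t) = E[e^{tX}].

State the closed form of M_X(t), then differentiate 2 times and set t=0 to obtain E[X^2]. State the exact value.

M_X(t) = ₁F₁(3; 4; t)
dM/dt = 3*₁F₁(4; 5; t)/4
d^2M/dt^2 = 3*₁F₁(5; 6; t)/5

E[X^2] = d^2M/dt^2 |_{t=0} = 3/5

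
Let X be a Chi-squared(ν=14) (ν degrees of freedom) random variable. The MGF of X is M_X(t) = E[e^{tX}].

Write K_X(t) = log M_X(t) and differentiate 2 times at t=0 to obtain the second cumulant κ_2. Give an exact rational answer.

M_X(t) = (1 - 2*t)^(-7)
K_X(t) = log M_X(t) = -7*log(1 - 2*t)
dK/dt = -14/(2*t - 1)
d^2K/dt^2 = 28/(4*t^2 - 4*t + 1)

κ_2 = d^2K/dt^2 |_{t=0} = 28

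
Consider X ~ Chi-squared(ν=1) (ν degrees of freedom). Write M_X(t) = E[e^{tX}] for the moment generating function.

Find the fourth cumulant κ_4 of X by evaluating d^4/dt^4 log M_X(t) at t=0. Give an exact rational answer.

κ_4 = K^(4)(0) = 48

M_X(t) = 1/√(1 - 2*t)
K_X(t) = log M_X(t) = -log(1 - 2*t)/2
K^(4)(t) = 48/(16*t^4 - 32*t^3 + 24*t^2 - 8*t + 1)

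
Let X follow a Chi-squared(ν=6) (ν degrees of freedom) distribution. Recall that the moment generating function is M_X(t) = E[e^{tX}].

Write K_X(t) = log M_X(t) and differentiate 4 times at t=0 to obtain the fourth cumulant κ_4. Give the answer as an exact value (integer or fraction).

κ_4 = K′′′′(0) = 288

M_X(t) = (1 - 2*t)^(-3)
K_X(t) = log M_X(t) = -3*log(1 - 2*t)
K′(t) = -6/(2*t - 1)
K′′(t) = 12/(4*t^2 - 4*t + 1)
K′′′(t) = -48/(8*t^3 - 12*t^2 + 6*t - 1)
K′′′′(t) = 288/(16*t^4 - 32*t^3 + 24*t^2 - 8*t + 1)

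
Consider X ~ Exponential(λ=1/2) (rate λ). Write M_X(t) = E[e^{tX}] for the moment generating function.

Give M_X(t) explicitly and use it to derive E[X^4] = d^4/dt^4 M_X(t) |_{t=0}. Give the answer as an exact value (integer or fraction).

E[X^4] = M^(4)(0) = 384

M_X(t) = 1/(2*(1/2 - t))
M^(4)(t) = -384/(32*t^5 - 80*t^4 + 80*t^3 - 40*t^2 + 10*t - 1)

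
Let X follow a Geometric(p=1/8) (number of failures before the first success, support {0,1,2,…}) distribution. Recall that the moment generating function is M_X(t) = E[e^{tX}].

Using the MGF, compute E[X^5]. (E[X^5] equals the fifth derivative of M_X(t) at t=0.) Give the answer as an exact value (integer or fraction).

M_X(t) = 1/(8*(1 - 7*e^(t)/8))

E[X^5] = D^5[M](0) = 2646007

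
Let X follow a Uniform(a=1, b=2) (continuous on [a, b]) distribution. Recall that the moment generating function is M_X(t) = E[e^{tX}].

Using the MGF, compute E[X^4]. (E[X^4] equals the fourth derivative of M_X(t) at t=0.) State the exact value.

M_X(t) = (e^(2*t) - e^(t))/t
D^4[M](t) = (16*t^4*e^(2*t) - t^4*e^(t) - 32*t^3*e^(2*t) + 4*t^3*e^(t) + 48*t^2*e^(2*t) - 12*t^2*e^(t) - 48*t*e^(2*t) + 24*t*e^(t) + 24*e^(2*t) - 24*e^(t))/t^5

E[X^4] = D^4[M](0) = 31/5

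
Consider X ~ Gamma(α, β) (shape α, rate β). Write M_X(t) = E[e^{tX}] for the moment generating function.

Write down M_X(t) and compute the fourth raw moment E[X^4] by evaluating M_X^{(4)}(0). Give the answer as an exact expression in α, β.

E[X^4] = M′′′′(0) = α*(α^3 + 6*α^2 + 11*α + 6)/β^4

M_X(t) = (β/(β - t))^α
M′(t) = -α*β^α*(1/(β - t))^α/(-β + t)
M′′(t) = (α^2*β^α*(1/(β - t))^α + α*β^α*(1/(β - t))^α)/(β^2 - 2*β*t + t^2)
M′′′(t) = (-α^3*β^α*(1/(β - t))^α - 3*α^2*β^α*(1/(β - t))^α - 2*α*β^α*(1/(β - t))^α)/(-β^3 + 3*β^2*t - 3*β*t^2 + t^3)
M′′′′(t) = (α^4*β^α*(1/(β - t))^α + 6*α^3*β^α*(1/(β - t))^α + 11*α^2*β^α*(1/(β - t))^α + 6*α*β^α*(1/(β - t))^α)/(β^4 - 4*β^3*t + 6*β^2*t^2 - 4*β*t^3 + t^4)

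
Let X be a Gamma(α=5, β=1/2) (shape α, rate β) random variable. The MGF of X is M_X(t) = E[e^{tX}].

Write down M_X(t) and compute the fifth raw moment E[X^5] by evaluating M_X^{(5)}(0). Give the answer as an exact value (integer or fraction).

M_X(t) = 1/(32*(1/2 - t)^5)
D^5[M](t) = 483840/(1024*t^10 - 5120*t^9 + 11520*t^8 - 15360*t^7 + 13440*t^6 - 8064*t^5 + 3360*t^4 - 960*t^3 + 180*t^2 - 20*t + 1)

E[X^5] = D^5[M](0) = 483840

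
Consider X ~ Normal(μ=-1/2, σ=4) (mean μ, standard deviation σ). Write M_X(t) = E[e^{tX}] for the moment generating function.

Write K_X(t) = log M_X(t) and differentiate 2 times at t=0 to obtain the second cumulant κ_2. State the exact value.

κ_2 = D^2[K](0) = 16

M_X(t) = e^(8*t^2 - t/2)
K_X(t) = log M_X(t) = 8*t^2 - t/2
D^2[K](t) = 16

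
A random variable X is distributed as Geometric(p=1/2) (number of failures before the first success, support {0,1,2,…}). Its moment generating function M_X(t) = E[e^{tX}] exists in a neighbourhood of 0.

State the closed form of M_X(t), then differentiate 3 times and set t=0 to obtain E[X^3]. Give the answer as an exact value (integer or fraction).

M_X(t) = 1/(2*(1 - e^(t)/2))
D^3[M](t) = (e^(3*t) + 8*e^(2*t) + 4*e^(t))/(e^(4*t) - 8*e^(3*t) + 24*e^(2*t) - 32*e^(t) + 16)

E[X^3] = D^3[M](0) = 13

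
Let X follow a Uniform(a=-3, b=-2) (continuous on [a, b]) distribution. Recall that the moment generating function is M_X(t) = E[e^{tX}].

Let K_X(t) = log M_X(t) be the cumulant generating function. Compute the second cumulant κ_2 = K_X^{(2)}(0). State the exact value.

M_X(t) = (e^(-2*t) - e^(-3*t))/t
K_X(t) = log M_X(t) = -log(t) + log(e^(-2*t) - e^(-3*t))
K′(t) = (-2*t*e^(t) + 3*t - e^(t) + 1)/(t*e^(t) - t)
K′′(t) = (-t^2*e^(t) + e^(2*t) - 2*e^(t) + 1)/(t^2*e^(2*t) - 2*t^2*e^(t) + t^2)

κ_2 = K′′(0) = 1/12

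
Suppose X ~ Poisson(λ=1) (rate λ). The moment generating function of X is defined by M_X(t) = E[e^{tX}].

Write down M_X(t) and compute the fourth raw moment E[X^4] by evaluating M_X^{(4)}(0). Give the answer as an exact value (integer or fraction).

M_X(t) = e^(e^(t) - 1)
D^4[M](t) = (e^(4*t)*e^(e^(t)) + 6*e^(3*t)*e^(e^(t)) + 7*e^(2*t)*e^(e^(t)) + e^(t)*e^(e^(t)))*e^(-1)

E[X^4] = D^4[M](0) = 15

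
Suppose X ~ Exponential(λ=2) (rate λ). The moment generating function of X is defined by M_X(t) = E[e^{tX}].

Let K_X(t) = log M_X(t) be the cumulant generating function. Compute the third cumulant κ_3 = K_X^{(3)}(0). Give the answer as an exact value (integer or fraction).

M_X(t) = 2/(2 - t)
K_X(t) = log M_X(t) = -log(2 - t) + log(2)
dK/dt = -1/(t - 2)
d^2K/dt^2 = 1/(t^2 - 4*t + 4)
d^3K/dt^3 = -2/(t^3 - 6*t^2 + 12*t - 8)

κ_3 = d^3K/dt^3 |_{t=0} = 1/4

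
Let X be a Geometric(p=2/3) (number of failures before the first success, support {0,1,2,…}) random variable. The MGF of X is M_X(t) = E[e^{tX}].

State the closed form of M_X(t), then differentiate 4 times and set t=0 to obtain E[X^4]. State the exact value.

M_X(t) = 2/(3*(1 - e^(t)/3))
M′(t) = 2*e^(t)/(e^(2*t) - 6*e^(t) + 9)
M′′(t) = (-2*e^(2*t) - 6*e^(t))/(e^(3*t) - 9*e^(2*t) + 27*e^(t) - 27)
M′′′(t) = (2*e^(3*t) + 24*e^(2*t) + 18*e^(t))/(e^(4*t) - 12*e^(3*t) + 54*e^(2*t) - 108*e^(t) + 81)
M′′′′(t) = (-2*e^(4*t) - 66*e^(3*t) - 198*e^(2*t) - 54*e^(t))/(e^(5*t) - 15*e^(4*t) + 90*e^(3*t) - 270*e^(2*t) + 405*e^(t) - 243)

E[X^4] = M′′′′(0) = 10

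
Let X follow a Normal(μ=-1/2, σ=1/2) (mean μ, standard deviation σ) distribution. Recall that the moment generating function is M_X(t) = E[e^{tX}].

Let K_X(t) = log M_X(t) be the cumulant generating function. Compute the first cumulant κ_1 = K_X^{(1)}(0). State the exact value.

M_X(t) = e^(t^2/8 - t/2)
K_X(t) = log M_X(t) = t^2/8 - t/2
D[K](t) = t/4 - 1/2

κ_1 = D[K](0) = -1/2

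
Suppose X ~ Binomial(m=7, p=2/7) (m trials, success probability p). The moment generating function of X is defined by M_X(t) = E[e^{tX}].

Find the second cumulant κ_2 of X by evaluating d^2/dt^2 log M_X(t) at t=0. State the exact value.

M_X(t) = (2*e^(t)/7 + 5/7)^7
K_X(t) = log M_X(t) = 7*log(2*e^(t)/7 + 5/7)
K^(2)(t) = 70*e^(t)/(4*e^(2*t) + 20*e^(t) + 25)

κ_2 = K^(2)(0) = 10/7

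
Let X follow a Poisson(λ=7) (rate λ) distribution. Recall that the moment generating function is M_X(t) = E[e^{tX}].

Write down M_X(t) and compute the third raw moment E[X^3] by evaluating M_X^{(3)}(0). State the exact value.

E[X^3] = D^3[M](0) = 497

M_X(t) = e^(7*e^(t) - 7)
D^3[M](t) = (343*e^(3*t)*e^(7*e^(t)) + 147*e^(2*t)*e^(7*e^(t)) + 7*e^(t)*e^(7*e^(t)))*e^(-7)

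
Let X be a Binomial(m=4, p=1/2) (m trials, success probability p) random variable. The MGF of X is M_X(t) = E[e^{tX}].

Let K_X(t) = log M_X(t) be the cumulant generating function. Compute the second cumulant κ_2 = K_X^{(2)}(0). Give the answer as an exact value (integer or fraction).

κ_2 = d^2K/dt^2 |_{t=0} = 1

M_X(t) = (e^(t)/2 + 1/2)^4
K_X(t) = log M_X(t) = 4*log(e^(t)/2 + 1/2)
dK/dt = 4*e^(t)/(e^(t) + 1)
d^2K/dt^2 = 4*e^(t)/(e^(2*t) + 2*e^(t) + 1)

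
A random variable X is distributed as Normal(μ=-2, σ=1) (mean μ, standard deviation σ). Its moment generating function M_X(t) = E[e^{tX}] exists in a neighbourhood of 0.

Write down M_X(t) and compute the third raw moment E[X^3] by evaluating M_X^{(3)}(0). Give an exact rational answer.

M_X(t) = e^(t^2/2 - 2*t)
M′(t) = t*e^(-2*t)*e^(t^2/2) - 2*e^(-2*t)*e^(t^2/2)
M′′(t) = (t^2*e^(t^2/2) - 4*t*e^(t^2/2) + 5*e^(t^2/2))*e^(-2*t)
M′′′(t) = (t^3*e^(t^2/2) - 6*t^2*e^(t^2/2) + 15*t*e^(t^2/2) - 14*e^(t^2/2))*e^(-2*t)

E[X^3] = M′′′(0) = -14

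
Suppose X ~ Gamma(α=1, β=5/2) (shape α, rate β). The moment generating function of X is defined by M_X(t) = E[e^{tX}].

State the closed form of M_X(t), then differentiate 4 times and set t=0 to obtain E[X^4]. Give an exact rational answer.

E[X^4] = M′′′′(0) = 384/625

M_X(t) = 5/(2*(5/2 - t))
M′(t) = 10/(4*t^2 - 20*t + 25)
M′′(t) = -40/(8*t^3 - 60*t^2 + 150*t - 125)
M′′′(t) = 240/(16*t^4 - 160*t^3 + 600*t^2 - 1000*t + 625)
M′′′′(t) = -1920/(32*t^5 - 400*t^4 + 2000*t^3 - 5000*t^2 + 6250*t - 3125)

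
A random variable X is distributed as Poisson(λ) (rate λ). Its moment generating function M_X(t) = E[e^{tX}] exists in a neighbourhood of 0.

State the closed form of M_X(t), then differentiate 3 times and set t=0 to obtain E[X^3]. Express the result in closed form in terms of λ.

M_X(t) = e^(λ*(e^(t) - 1))
M′(t) = λ*e^(-λ)*e^(t)*e^(λ*e^(t))
M′′(t) = (λ^2*e^(2*t)*e^(λ*e^(t)) + λ*e^(t)*e^(λ*e^(t)))*e^(-λ)
M′′′(t) = (λ^3*e^(3*t)*e^(λ*e^(t)) + 3*λ^2*e^(2*t)*e^(λ*e^(t)) + λ*e^(t)*e^(λ*e^(t)))*e^(-λ)

E[X^3] = M′′′(0) = λ*(λ^2 + 3*λ + 1)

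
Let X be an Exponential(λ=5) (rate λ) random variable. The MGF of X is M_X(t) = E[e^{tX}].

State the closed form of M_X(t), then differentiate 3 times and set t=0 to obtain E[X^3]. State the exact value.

E[X^3] = D^3[M](0) = 6/125

M_X(t) = 5/(5 - t)
D^3[M](t) = 30/(t^4 - 20*t^3 + 150*t^2 - 500*t + 625)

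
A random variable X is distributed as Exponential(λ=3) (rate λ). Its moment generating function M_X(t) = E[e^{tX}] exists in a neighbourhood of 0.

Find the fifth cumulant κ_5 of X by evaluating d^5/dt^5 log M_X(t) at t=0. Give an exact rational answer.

κ_5 = K^(5)(0) = 8/81

M_X(t) = 3/(3 - t)
K_X(t) = log M_X(t) = -log(3 - t) + log(3)
K^(5)(t) = -24/(t^5 - 15*t^4 + 90*t^3 - 270*t^2 + 405*t - 243)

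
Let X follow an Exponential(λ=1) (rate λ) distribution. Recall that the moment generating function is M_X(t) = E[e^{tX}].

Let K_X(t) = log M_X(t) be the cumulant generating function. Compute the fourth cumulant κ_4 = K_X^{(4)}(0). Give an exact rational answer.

κ_4 = D^4[K](0) = 6

M_X(t) = 1/(1 - t)
K_X(t) = log M_X(t) = -log(1 - t)
D^4[K](t) = 6/(t^4 - 4*t^3 + 6*t^2 - 4*t + 1)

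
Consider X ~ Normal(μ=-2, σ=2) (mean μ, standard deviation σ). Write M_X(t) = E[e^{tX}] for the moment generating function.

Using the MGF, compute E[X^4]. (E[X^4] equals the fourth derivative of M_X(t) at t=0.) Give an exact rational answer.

E[X^4] = D^4[M](0) = 160

M_X(t) = e^(2*t^2 - 2*t)
D^4[M](t) = (256*t^4*e^(2*t^2) - 512*t^3*e^(2*t^2) + 768*t^2*e^(2*t^2) - 512*t*e^(2*t^2) + 160*e^(2*t^2))*e^(-2*t)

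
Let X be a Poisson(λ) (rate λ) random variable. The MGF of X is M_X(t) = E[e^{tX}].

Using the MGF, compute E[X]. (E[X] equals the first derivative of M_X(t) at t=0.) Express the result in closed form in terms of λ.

E[X] = M′(0) = λ

M_X(t) = e^(λ*(e^(t) - 1))
M′(t) = λ*e^(-λ)*e^(t)*e^(λ*e^(t))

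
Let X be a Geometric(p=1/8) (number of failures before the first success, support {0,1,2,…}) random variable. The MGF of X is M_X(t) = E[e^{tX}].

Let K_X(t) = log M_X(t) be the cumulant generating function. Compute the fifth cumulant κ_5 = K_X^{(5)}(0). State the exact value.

M_X(t) = 1/(8*(1 - 7*e^(t)/8))
K_X(t) = log M_X(t) = -log(1 - 7*e^(t)/8) - 3*log(2)
K′(t) = -7*e^(t)/(7*e^(t) - 8)
K′′(t) = 56*e^(t)/(49*e^(2*t) - 112*e^(t) + 64)
K′′′(t) = (-392*e^(2*t) - 448*e^(t))/(343*e^(3*t) - 1176*e^(2*t) + 1344*e^(t) - 512)
K′′′′(t) = (2744*e^(3*t) + 12544*e^(2*t) + 3584*e^(t))/(2401*e^(4*t) - 10976*e^(3*t) + 18816*e^(2*t) - 14336*e^(t) + 4096)
K′′′′′(t) = (-19208*e^(4*t) - 241472*e^(3*t) - 275968*e^(2*t) - 28672*e^(t))/(16807*e^(5*t) - 96040*e^(4*t) + 219520*e^(3*t) - 250880*e^(2*t) + 143360*e^(t) - 32768)

κ_5 = K′′′′′(0) = 565320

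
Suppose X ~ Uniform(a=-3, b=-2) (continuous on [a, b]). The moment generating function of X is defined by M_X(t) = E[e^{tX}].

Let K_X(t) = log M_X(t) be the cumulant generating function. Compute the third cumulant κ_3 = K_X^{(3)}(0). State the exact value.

κ_3 = K^(3)(0) = 0

M_X(t) = (e^(-2*t) - e^(-3*t))/t
K_X(t) = log M_X(t) = -log(t) + log(e^(-2*t) - e^(-3*t))
K^(3)(t) = (t^3*e^(2*t) + t^3*e^(t) - 2*e^(3*t) + 6*e^(2*t) - 6*e^(t) + 2)/(t^3*e^(3*t) - 3*t^3*e^(2*t) + 3*t^3*e^(t) - t^3)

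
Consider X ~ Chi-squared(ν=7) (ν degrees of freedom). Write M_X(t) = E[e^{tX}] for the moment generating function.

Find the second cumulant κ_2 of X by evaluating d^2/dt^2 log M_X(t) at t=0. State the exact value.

κ_2 = K′′(0) = 14

M_X(t) = (1 - 2*t)^(-7/2)
K_X(t) = log M_X(t) = -7*log(1 - 2*t)/2
K′(t) = -7/(2*t - 1)
K′′(t) = 14/(4*t^2 - 4*t + 1)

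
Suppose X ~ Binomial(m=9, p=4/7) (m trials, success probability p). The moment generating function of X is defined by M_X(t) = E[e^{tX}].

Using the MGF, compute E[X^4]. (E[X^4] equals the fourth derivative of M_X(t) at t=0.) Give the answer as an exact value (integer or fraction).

M_X(t) = (4*e^(t)/7 + 3/7)^9

E[X^4] = M′′′′(0) = 362340/343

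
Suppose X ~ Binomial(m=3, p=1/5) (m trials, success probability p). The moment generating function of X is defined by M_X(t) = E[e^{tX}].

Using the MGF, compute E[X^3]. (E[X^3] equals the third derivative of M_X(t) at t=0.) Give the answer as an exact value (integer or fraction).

M_X(t) = (e^(t)/5 + 4/5)^3
M′(t) = 3*e^(3*t)/125 + 24*e^(2*t)/125 + 48*e^(t)/125
M′′(t) = 9*e^(3*t)/125 + 48*e^(2*t)/125 + 48*e^(t)/125
M′′′(t) = 27*e^(3*t)/125 + 96*e^(2*t)/125 + 48*e^(t)/125

E[X^3] = M′′′(0) = 171/125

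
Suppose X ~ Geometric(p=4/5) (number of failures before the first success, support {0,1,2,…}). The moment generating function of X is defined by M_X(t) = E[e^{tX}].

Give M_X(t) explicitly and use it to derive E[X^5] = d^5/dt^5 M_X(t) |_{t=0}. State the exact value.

M_X(t) = 4/(5*(1 - e^(t)/5))
dM/dt = 4*e^(t)/(e^(2*t) - 10*e^(t) + 25)
d^2M/dt^2 = (-4*e^(2*t) - 20*e^(t))/(e^(3*t) - 15*e^(2*t) + 75*e^(t) - 125)
d^3M/dt^3 = (4*e^(3*t) + 80*e^(2*t) + 100*e^(t))/(e^(4*t) - 20*e^(3*t) + 150*e^(2*t) - 500*e^(t) + 625)
d^4M/dt^4 = (-4*e^(4*t) - 220*e^(3*t) - 1100*e^(2*t) - 500*e^(t))/(e^(5*t) - 25*e^(4*t) + 250*e^(3*t) - 1250*e^(2*t) + 3125*e^(t) - 3125)
d^5M/dt^5 = (4*e^(5*t) + 520*e^(4*t) + 6600*e^(3*t) + 13000*e^(2*t) + 2500*e^(t))/(e^(6*t) - 30*e^(5*t) + 375*e^(4*t) - 2500*e^(3*t) + 9375*e^(2*t) - 18750*e^(t) + 15625)

E[X^5] = d^5M/dt^5 |_{t=0} = 707/128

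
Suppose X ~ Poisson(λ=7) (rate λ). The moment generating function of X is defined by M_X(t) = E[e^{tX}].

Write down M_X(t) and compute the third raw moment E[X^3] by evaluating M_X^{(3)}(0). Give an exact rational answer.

E[X^3] = d^3M/dt^3 |_{t=0} = 497

M_X(t) = e^(7*e^(t) - 7)
dM/dt = 7*e^(-7)*e^(t)*e^(7*e^(t))
d^2M/dt^2 = (49*e^(2*t)*e^(7*e^(t)) + 7*e^(t)*e^(7*e^(t)))*e^(-7)
d^3M/dt^3 = (343*e^(3*t)*e^(7*e^(t)) + 147*e^(2*t)*e^(7*e^(t)) + 7*e^(t)*e^(7*e^(t)))*e^(-7)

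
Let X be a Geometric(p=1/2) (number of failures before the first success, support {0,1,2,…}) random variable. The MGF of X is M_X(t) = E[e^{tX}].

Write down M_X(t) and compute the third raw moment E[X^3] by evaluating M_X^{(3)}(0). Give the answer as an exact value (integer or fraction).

M_X(t) = 1/(2*(1 - e^(t)/2))
dM/dt = e^(t)/(e^(2*t) - 4*e^(t) + 4)
d^2M/dt^2 = (-e^(2*t) - 2*e^(t))/(e^(3*t) - 6*e^(2*t) + 12*e^(t) - 8)
d^3M/dt^3 = (e^(3*t) + 8*e^(2*t) + 4*e^(t))/(e^(4*t) - 8*e^(3*t) + 24*e^(2*t) - 32*e^(t) + 16)

E[X^3] = d^3M/dt^3 |_{t=0} = 13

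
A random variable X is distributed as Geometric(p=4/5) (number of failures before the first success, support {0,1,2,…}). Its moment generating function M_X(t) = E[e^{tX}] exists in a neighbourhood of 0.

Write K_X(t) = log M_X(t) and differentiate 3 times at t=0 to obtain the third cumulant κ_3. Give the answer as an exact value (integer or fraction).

κ_3 = d^3K/dt^3 |_{t=0} = 15/32

M_X(t) = 4/(5*(1 - e^(t)/5))
K_X(t) = log M_X(t) = -log(1 - e^(t)/5) - log(5) + 2*log(2)
dK/dt = -e^(t)/(e^(t) - 5)
d^2K/dt^2 = 5*e^(t)/(e^(2*t) - 10*e^(t) + 25)
d^3K/dt^3 = (-5*e^(2*t) - 25*e^(t))/(e^(3*t) - 15*e^(2*t) + 75*e^(t) - 125)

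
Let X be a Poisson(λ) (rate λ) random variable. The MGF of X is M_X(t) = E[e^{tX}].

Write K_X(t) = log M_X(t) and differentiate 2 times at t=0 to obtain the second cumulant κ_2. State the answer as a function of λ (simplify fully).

κ_2 = K^(2)(0) = λ

M_X(t) = e^(λ*(e^(t) - 1))
K_X(t) = log M_X(t) = λ*(e^(t) - 1)
K^(2)(t) = λ*e^(t)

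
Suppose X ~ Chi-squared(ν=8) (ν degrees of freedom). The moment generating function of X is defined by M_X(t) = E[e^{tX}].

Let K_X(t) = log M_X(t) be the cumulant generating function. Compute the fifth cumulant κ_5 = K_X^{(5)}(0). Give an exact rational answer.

κ_5 = K^(5)(0) = 3072

M_X(t) = (1 - 2*t)^(-4)
K_X(t) = log M_X(t) = -4*log(1 - 2*t)
K^(5)(t) = -3072/(32*t^5 - 80*t^4 + 80*t^3 - 40*t^2 + 10*t - 1)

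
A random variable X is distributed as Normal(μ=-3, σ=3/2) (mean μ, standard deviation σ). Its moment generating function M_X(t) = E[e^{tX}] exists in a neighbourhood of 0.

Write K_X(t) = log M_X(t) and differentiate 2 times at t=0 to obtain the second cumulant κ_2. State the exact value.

κ_2 = D^2[K](0) = 9/4

M_X(t) = e^(9*t^2/8 - 3*t)
K_X(t) = log M_X(t) = 9*t^2/8 - 3*t
D^2[K](t) = 9/4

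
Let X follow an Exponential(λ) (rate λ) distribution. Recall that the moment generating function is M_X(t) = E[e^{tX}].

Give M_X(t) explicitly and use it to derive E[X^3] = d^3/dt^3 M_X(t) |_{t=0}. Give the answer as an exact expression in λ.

M_X(t) = λ/(λ - t)
M′(t) = λ/(λ^2 - 2*λ*t + t^2)
M′′(t) = -2*λ/(-λ^3 + 3*λ^2*t - 3*λ*t^2 + t^3)
M′′′(t) = 6*λ/(λ^4 - 4*λ^3*t + 6*λ^2*t^2 - 4*λ*t^3 + t^4)

E[X^3] = M′′′(0) = 6/λ^3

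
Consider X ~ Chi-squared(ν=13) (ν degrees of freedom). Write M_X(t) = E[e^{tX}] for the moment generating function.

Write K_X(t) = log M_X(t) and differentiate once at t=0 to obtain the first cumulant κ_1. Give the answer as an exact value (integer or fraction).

κ_1 = K^(1)(0) = 13

M_X(t) = (1 - 2*t)^(-13/2)
K_X(t) = log M_X(t) = -13*log(1 - 2*t)/2
K^(1)(t) = -13/(2*t - 1)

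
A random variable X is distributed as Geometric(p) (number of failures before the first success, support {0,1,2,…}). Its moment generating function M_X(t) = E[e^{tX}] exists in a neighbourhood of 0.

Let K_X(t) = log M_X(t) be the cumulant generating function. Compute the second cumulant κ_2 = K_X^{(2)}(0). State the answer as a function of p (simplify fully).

κ_2 = K′′(0) = (1 - p)/p^2

M_X(t) = p/(-(1 - p)*e^(t) + 1)
K_X(t) = log M_X(t) = log(p) - log(-(1 - p)*e^(t) + 1)
K′(t) = (-p*e^(t) + e^(t))/(p*e^(t) - e^(t) + 1)
K′′(t) = (-p*e^(t) + e^(t))/(p^2*e^(2*t) - 2*p*e^(2*t) + 2*p*e^(t) + e^(2*t) - 2*e^(t) + 1)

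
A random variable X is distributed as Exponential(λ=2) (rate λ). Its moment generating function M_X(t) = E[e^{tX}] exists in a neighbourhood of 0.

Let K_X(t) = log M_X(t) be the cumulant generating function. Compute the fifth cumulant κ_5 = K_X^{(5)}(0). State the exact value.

M_X(t) = 2/(2 - t)
K_X(t) = log M_X(t) = -log(2 - t) + log(2)
K^(5)(t) = -24/(t^5 - 10*t^4 + 40*t^3 - 80*t^2 + 80*t - 32)

κ_5 = K^(5)(0) = 3/4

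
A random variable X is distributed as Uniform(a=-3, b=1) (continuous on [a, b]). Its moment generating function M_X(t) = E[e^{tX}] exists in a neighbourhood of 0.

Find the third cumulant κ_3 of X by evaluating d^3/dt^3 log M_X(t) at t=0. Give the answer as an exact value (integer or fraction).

M_X(t) = (e^(t) - e^(-3*t))/(4*t)
K_X(t) = log M_X(t) = -log(t) + log(e^(t) - e^(-3*t)) - 2*log(2)
K′(t) = (t*e^(4*t) + 3*t - e^(4*t) + 1)/(t*e^(4*t) - t)
K′′(t) = (-16*t^2*e^(4*t) + e^(8*t) - 2*e^(4*t) + 1)/(t^2*e^(8*t) - 2*t^2*e^(4*t) + t^2)
K′′′(t) = (64*t^3*e^(8*t) + 64*t^3*e^(4*t) - 2*e^(12*t) + 6*e^(8*t) - 6*e^(4*t) + 2)/(t^3*e^(12*t) - 3*t^3*e^(8*t) + 3*t^3*e^(4*t) - t^3)

κ_3 = K′′′(0) = 0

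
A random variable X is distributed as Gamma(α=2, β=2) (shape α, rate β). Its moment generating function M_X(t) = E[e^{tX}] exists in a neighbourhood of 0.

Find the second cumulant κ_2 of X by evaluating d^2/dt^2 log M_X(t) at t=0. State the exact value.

κ_2 = D^2[K](0) = 1/2

M_X(t) = 4/(2 - t)^2
K_X(t) = log M_X(t) = -2*log(2 - t) + 2*log(2)
D^2[K](t) = 2/(t^2 - 4*t + 4)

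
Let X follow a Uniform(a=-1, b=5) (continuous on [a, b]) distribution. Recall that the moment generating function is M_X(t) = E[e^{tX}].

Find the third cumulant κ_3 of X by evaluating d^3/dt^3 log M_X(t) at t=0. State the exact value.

κ_3 = K′′′(0) = 0

M_X(t) = (e^(5*t) - e^(-t))/(6*t)
K_X(t) = log M_X(t) = -log(t) + log(e^(5*t) - e^(-t)) - log(6)
K′(t) = (5*t*e^(6*t) + t - e^(6*t) + 1)/(t*e^(6*t) - t)
K′′(t) = (-36*t^2*e^(6*t) + e^(12*t) - 2*e^(6*t) + 1)/(t^2*e^(12*t) - 2*t^2*e^(6*t) + t^2)
K′′′(t) = (216*t^3*e^(12*t) + 216*t^3*e^(6*t) - 2*e^(18*t) + 6*e^(12*t) - 6*e^(6*t) + 2)/(t^3*e^(18*t) - 3*t^3*e^(12*t) + 3*t^3*e^(6*t) - t^3)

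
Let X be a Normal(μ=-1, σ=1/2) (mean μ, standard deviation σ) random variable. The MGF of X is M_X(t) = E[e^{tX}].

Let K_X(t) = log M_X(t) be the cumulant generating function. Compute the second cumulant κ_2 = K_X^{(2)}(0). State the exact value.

M_X(t) = e^(t^2/8 - t)
K_X(t) = log M_X(t) = t^2/8 - t
dK/dt = t/4 - 1
d^2K/dt^2 = 1/4

κ_2 = d^2K/dt^2 |_{t=0} = 1/4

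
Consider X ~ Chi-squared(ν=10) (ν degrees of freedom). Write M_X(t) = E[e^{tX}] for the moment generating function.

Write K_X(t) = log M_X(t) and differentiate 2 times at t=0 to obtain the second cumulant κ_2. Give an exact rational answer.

M_X(t) = (1 - 2*t)^(-5)
K_X(t) = log M_X(t) = -5*log(1 - 2*t)
dK/dt = -10/(2*t - 1)
d^2K/dt^2 = 20/(4*t^2 - 4*t + 1)

κ_2 = d^2K/dt^2 |_{t=0} = 20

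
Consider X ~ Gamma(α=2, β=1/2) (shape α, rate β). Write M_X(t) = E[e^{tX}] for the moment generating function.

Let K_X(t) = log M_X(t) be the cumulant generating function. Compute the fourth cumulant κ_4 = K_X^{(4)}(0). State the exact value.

κ_4 = d^4K/dt^4 |_{t=0} = 192

M_X(t) = 1/(4*(1/2 - t)^2)
K_X(t) = log M_X(t) = -2*log(1/2 - t) - 2*log(2)
dK/dt = -4/(2*t - 1)
d^2K/dt^2 = 8/(4*t^2 - 4*t + 1)
d^3K/dt^3 = -32/(8*t^3 - 12*t^2 + 6*t - 1)
d^4K/dt^4 = 192/(16*t^4 - 32*t^3 + 24*t^2 - 8*t + 1)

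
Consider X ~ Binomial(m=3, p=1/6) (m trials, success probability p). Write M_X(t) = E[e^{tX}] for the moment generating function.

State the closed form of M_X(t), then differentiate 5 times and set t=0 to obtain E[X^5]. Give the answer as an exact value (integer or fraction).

M_X(t) = (e^(t)/6 + 5/6)^3
M^(5)(t) = 9*e^(3*t)/8 + 20*e^(2*t)/9 + 25*e^(t)/72

E[X^5] = M^(5)(0) = 133/36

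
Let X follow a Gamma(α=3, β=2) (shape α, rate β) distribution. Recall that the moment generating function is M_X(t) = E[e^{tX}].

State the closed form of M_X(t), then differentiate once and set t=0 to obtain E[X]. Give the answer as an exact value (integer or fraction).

E[X] = M^(1)(0) = 3/2

M_X(t) = 8/(2 - t)^3
M^(1)(t) = 24/(t^4 - 8*t^3 + 24*t^2 - 32*t + 16)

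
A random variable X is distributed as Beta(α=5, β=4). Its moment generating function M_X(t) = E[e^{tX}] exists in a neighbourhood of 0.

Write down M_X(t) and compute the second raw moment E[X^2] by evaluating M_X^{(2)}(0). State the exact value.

M_X(t) = ₁F₁(5; 9; t)
M^(2)(t) = ₁F₁(7; 11; t)/3

E[X^2] = M^(2)(0) = 1/3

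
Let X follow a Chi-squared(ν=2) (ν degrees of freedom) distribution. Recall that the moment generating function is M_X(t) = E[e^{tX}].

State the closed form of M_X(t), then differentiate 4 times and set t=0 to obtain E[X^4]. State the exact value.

E[X^4] = M^(4)(0) = 384

M_X(t) = 1/(1 - 2*t)
M^(4)(t) = -384/(32*t^5 - 80*t^4 + 80*t^3 - 40*t^2 + 10*t - 1)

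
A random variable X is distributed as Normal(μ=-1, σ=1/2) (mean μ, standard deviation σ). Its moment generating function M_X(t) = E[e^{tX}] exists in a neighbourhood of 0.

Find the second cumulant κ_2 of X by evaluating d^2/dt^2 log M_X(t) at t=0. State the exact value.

κ_2 = d^2K/dt^2 |_{t=0} = 1/4

M_X(t) = e^(t^2/8 - t)
K_X(t) = log M_X(t) = t^2/8 - t
dK/dt = t/4 - 1
d^2K/dt^2 = 1/4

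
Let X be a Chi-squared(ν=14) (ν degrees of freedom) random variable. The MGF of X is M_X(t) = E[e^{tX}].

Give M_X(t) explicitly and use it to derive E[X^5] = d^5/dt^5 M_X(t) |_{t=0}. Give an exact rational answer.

M_X(t) = (1 - 2*t)^(-7)
M′(t) = 14/(256*t^8 - 1024*t^7 + 1792*t^6 - 1792*t^5 + 1120*t^4 - 448*t^3 + 112*t^2 - 16*t + 1)
M′′(t) = -224/(512*t^9 - 2304*t^8 + 4608*t^7 - 5376*t^6 + 4032*t^5 - 2016*t^4 + 672*t^3 - 144*t^2 + 18*t - 1)
M′′′(t) = 4032/(1024*t^10 - 5120*t^9 + 11520*t^8 - 15360*t^7 + 13440*t^6 - 8064*t^5 + 3360*t^4 - 960*t^3 + 180*t^2 - 20*t + 1)
M′′′′(t) = -80640/(2048*t^11 - 11264*t^10 + 28160*t^9 - 42240*t^8 + 42240*t^7 - 29568*t^6 + 14784*t^5 - 5280*t^4 + 1320*t^3 - 220*t^2 + 22*t - 1)
M′′′′′(t) = 1774080/(4096*t^12 - 24576*t^11 + 67584*t^10 - 112640*t^9 + 126720*t^8 - 101376*t^7 + 59136*t^6 - 25344*t^5 + 7920*t^4 - 1760*t^3 + 264*t^2 - 24*t + 1)

E[X^5] = M′′′′′(0) = 1774080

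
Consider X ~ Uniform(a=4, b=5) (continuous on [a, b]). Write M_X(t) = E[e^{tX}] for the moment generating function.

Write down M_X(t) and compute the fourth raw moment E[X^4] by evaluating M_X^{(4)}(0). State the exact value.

E[X^4] = d^4M/dt^4 |_{t=0} = 2101/5

M_X(t) = (e^(5*t) - e^(4*t))/t
dM/dt = (5*t*e^(5*t) - 4*t*e^(4*t) - e^(5*t) + e^(4*t))/t^2
d^2M/dt^2 = (25*t^2*e^(5*t) - 16*t^2*e^(4*t) - 10*t*e^(5*t) + 8*t*e^(4*t) + 2*e^(5*t) - 2*e^(4*t))/t^3
d^3M/dt^3 = (125*t^3*e^(5*t) - 64*t^3*e^(4*t) - 75*t^2*e^(5*t) + 48*t^2*e^(4*t) + 30*t*e^(5*t) - 24*t*e^(4*t) - 6*e^(5*t) + 6*e^(4*t))/t^4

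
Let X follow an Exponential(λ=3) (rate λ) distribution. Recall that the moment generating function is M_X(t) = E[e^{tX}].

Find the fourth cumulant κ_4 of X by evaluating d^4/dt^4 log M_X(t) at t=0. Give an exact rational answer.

κ_4 = K′′′′(0) = 2/27

M_X(t) = 3/(3 - t)
K_X(t) = log M_X(t) = -log(3 - t) + log(3)
K′(t) = -1/(t - 3)
K′′(t) = 1/(t^2 - 6*t + 9)
K′′′(t) = -2/(t^3 - 9*t^2 + 27*t - 27)
K′′′′(t) = 6/(t^4 - 12*t^3 + 54*t^2 - 108*t + 81)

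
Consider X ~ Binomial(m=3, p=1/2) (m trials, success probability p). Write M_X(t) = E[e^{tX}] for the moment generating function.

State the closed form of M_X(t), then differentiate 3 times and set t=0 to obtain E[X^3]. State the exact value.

E[X^3] = M′′′(0) = 27/4

M_X(t) = (e^(t)/2 + 1/2)^3
M′(t) = 3*e^(3*t)/8 + 3*e^(2*t)/4 + 3*e^(t)/8
M′′(t) = 9*e^(3*t)/8 + 3*e^(2*t)/2 + 3*e^(t)/8
M′′′(t) = 27*e^(3*t)/8 + 3*e^(2*t) + 3*e^(t)/8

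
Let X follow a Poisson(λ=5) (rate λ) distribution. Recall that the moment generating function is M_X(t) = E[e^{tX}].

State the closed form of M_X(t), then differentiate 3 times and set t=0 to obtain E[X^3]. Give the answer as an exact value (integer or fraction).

M_X(t) = e^(5*e^(t) - 5)
M^(3)(t) = (125*e^(3*t)*e^(5*e^(t)) + 75*e^(2*t)*e^(5*e^(t)) + 5*e^(t)*e^(5*e^(t)))*e^(-5)

E[X^3] = M^(3)(0) = 205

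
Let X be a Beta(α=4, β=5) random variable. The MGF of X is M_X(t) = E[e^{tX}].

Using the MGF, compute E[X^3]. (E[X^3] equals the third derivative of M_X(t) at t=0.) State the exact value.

M_X(t) = ₁F₁(4; 9; t)
dM/dt = 4*₁F₁(5; 10; t)/9
d^2M/dt^2 = 2*₁F₁(6; 11; t)/9
d^3M/dt^3 = 4*₁F₁(7; 12; t)/33

E[X^3] = d^3M/dt^3 |_{t=0} = 4/33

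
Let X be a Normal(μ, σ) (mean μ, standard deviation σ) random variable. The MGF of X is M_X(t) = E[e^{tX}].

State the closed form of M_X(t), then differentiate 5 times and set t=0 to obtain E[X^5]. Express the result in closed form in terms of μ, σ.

E[X^5] = D^5[M](0) = μ*(μ^4 + 10*μ^2*σ^2 + 15*σ^4)

M_X(t) = e^(μ*t + σ^2*t^2/2)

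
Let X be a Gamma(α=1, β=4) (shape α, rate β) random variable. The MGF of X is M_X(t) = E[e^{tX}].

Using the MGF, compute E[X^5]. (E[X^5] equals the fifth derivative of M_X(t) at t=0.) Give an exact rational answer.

M_X(t) = 4/(4 - t)
dM/dt = 4/(t^2 - 8*t + 16)
d^2M/dt^2 = -8/(t^3 - 12*t^2 + 48*t - 64)
d^3M/dt^3 = 24/(t^4 - 16*t^3 + 96*t^2 - 256*t + 256)
d^4M/dt^4 = -96/(t^5 - 20*t^4 + 160*t^3 - 640*t^2 + 1280*t - 1024)
d^5M/dt^5 = 480/(t^6 - 24*t^5 + 240*t^4 - 1280*t^3 + 3840*t^2 - 6144*t + 4096)

E[X^5] = d^5M/dt^5 |_{t=0} = 15/128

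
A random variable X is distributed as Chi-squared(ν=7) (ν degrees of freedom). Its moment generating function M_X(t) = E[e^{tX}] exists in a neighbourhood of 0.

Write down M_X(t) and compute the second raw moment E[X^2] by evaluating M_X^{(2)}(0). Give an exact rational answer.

E[X^2] = M^(2)(0) = 63

M_X(t) = (1 - 2*t)^(-7/2)
M^(2)(t) = -63/(32*t^5*√(1 - 2*t) - 80*t^4*√(1 - 2*t) + 80*t^3*√(1 - 2*t) - 40*t^2*√(1 - 2*t) + 10*t*√(1 - 2*t) - √(1 - 2*t))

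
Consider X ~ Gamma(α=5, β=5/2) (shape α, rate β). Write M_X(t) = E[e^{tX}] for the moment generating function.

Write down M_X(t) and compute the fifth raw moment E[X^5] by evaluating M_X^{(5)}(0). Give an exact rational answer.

M_X(t) = 3125/(32*(5/2 - t)^5)
dM/dt = 31250/(64*t^6 - 960*t^5 + 6000*t^4 - 20000*t^3 + 37500*t^2 - 37500*t + 15625)
d^2M/dt^2 = -375000/(128*t^7 - 2240*t^6 + 16800*t^5 - 70000*t^4 + 175000*t^3 - 262500*t^2 + 218750*t - 78125)
d^3M/dt^3 = 5250000/(256*t^8 - 5120*t^7 + 44800*t^6 - 224000*t^5 + 700000*t^4 - 1400000*t^3 + 1750000*t^2 - 1250000*t + 390625)
d^4M/dt^4 = -84000000/(512*t^9 - 11520*t^8 + 115200*t^7 - 672000*t^6 + 2520000*t^5 - 6300000*t^4 + 10500000*t^3 - 11250000*t^2 + 7031250*t - 1953125)
d^5M/dt^5 = 1512000000/(1024*t^10 - 25600*t^9 + 288000*t^8 - 1920000*t^7 + 8400000*t^6 - 25200000*t^5 + 52500000*t^4 - 75000000*t^3 + 70312500*t^2 - 39062500*t + 9765625)

E[X^5] = d^5M/dt^5 |_{t=0} = 96768/625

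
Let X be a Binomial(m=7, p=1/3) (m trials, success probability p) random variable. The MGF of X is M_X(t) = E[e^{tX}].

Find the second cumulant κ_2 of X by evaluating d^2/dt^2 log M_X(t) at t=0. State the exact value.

M_X(t) = (e^(t)/3 + 2/3)^7
K_X(t) = log M_X(t) = 7*log(e^(t)/3 + 2/3)
K^(2)(t) = 14*e^(t)/(e^(2*t) + 4*e^(t) + 4)

κ_2 = K^(2)(0) = 14/9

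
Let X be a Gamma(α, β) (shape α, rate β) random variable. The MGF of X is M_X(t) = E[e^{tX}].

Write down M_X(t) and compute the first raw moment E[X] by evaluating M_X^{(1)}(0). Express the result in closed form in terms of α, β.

E[X] = dM/dt |_{t=0} = α/β

M_X(t) = (β/(β - t))^α
dM/dt = -α*β^α*(1/(β - t))^α/(-β + t)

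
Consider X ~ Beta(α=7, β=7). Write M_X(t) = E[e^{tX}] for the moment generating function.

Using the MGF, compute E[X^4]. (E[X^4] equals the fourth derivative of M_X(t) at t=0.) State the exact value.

M_X(t) = ₁F₁(7; 14; t)
dM/dt = ₁F₁(8; 15; t)/2
d^2M/dt^2 = 4*₁F₁(9; 16; t)/15
d^3M/dt^3 = 3*₁F₁(10; 17; t)/20
d^4M/dt^4 = 3*₁F₁(11; 18; t)/34

E[X^4] = d^4M/dt^4 |_{t=0} = 3/34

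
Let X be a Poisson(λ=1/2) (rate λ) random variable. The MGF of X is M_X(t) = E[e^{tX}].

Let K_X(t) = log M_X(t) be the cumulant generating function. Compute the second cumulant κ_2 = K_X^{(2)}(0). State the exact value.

κ_2 = d^2K/dt^2 |_{t=0} = 1/2

M_X(t) = e^(e^(t)/2 - 1/2)
K_X(t) = log M_X(t) = e^(t)/2 - 1/2
dK/dt = e^(t)/2
d^2K/dt^2 = e^(t)/2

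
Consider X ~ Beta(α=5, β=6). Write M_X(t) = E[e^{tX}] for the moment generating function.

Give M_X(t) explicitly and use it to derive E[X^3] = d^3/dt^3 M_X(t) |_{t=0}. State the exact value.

E[X^3] = M′′′(0) = 35/286

M_X(t) = ₁F₁(5; 11; t)
M′(t) = 5*₁F₁(6; 12; t)/11
M′′(t) = 5*₁F₁(7; 13; t)/22
M′′′(t) = 35*₁F₁(8; 14; t)/286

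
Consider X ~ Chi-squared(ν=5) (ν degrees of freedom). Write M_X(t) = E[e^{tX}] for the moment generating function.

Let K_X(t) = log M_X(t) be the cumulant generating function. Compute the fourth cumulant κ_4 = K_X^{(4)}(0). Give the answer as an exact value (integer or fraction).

M_X(t) = (1 - 2*t)^(-5/2)
K_X(t) = log M_X(t) = -5*log(1 - 2*t)/2
K^(4)(t) = 240/(16*t^4 - 32*t^3 + 24*t^2 - 8*t + 1)

κ_4 = K^(4)(0) = 240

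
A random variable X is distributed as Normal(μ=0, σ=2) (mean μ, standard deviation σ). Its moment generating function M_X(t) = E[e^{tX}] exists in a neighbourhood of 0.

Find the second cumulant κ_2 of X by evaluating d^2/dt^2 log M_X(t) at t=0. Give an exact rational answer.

κ_2 = K^(2)(0) = 4

M_X(t) = e^(2*t^2)
K_X(t) = log M_X(t) = 2*t^2
K^(2)(t) = 4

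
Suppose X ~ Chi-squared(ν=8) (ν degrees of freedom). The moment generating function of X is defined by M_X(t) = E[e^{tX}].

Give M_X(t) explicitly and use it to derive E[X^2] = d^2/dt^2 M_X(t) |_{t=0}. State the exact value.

E[X^2] = d^2M/dt^2 |_{t=0} = 80

M_X(t) = (1 - 2*t)^(-4)
dM/dt = -8/(32*t^5 - 80*t^4 + 80*t^3 - 40*t^2 + 10*t - 1)
d^2M/dt^2 = 80/(64*t^6 - 192*t^5 + 240*t^4 - 160*t^3 + 60*t^2 - 12*t + 1)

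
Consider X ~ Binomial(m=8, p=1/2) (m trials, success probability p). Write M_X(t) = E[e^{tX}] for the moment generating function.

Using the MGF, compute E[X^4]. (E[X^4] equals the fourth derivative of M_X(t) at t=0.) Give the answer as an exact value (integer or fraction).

M_X(t) = (e^(t)/2 + 1/2)^8
M^(4)(t) = 16*e^(8*t) + 2401*e^(7*t)/32 + 567*e^(6*t)/4 + 4375*e^(5*t)/32 + 70*e^(4*t) + 567*e^(3*t)/32 + 7*e^(2*t)/4 + e^(t)/32

E[X^4] = M^(4)(0) = 459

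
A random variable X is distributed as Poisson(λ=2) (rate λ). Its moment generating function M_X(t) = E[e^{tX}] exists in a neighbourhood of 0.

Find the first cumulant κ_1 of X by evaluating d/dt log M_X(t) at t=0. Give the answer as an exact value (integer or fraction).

M_X(t) = e^(2*e^(t) - 2)
K_X(t) = log M_X(t) = 2*e^(t) - 2
K^(1)(t) = 2*e^(t)

κ_1 = K^(1)(0) = 2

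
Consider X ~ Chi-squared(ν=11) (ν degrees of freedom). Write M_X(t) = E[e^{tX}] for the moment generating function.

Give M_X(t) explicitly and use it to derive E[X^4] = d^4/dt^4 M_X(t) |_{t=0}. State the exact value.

M_X(t) = (1 - 2*t)^(-11/2)

E[X^4] = D^4[M](0) = 36465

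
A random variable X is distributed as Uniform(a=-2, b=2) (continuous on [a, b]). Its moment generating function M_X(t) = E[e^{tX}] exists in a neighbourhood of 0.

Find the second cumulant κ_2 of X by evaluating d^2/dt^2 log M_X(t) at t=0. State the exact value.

M_X(t) = (e^(2*t) - e^(-2*t))/(4*t)
K_X(t) = log M_X(t) = -log(t) + log(e^(2*t) - e^(-2*t)) - 2*log(2)
K^(2)(t) = (-16*t^2*e^(4*t) + e^(8*t) - 2*e^(4*t) + 1)/(t^2*e^(8*t) - 2*t^2*e^(4*t) + t^2)

κ_2 = K^(2)(0) = 4/3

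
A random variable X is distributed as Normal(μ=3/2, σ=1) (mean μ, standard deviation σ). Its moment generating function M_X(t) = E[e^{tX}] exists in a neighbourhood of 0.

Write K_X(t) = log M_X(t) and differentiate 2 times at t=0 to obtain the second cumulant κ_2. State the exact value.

κ_2 = K^(2)(0) = 1

M_X(t) = e^(t^2/2 + 3*t/2)
K_X(t) = log M_X(t) = t^2/2 + 3*t/2
K^(2)(t) = 1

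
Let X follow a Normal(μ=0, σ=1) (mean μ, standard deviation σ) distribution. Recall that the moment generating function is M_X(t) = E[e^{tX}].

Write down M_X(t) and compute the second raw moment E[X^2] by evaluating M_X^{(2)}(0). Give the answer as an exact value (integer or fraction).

M_X(t) = e^(t^2/2)
M′(t) = t*e^(t^2/2)
M′′(t) = t^2*e^(t^2/2) + e^(t^2/2)

E[X^2] = M′′(0) = 1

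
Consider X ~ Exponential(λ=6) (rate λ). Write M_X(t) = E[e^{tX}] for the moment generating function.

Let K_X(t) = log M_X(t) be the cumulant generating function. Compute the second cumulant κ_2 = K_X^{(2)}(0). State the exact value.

κ_2 = d^2K/dt^2 |_{t=0} = 1/36

M_X(t) = 6/(6 - t)
K_X(t) = log M_X(t) = -log(6 - t) + log(6)
dK/dt = -1/(t - 6)
d^2K/dt^2 = 1/(t^2 - 12*t + 36)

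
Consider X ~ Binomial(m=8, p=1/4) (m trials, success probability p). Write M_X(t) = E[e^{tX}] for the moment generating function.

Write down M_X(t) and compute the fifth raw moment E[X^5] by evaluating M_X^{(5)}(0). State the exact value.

E[X^5] = d^5M/dt^5 |_{t=0} = 4127/16

M_X(t) = (e^(t)/4 + 3/4)^8
dM/dt = e^(8*t)/8192 + 21*e^(7*t)/8192 + 189*e^(6*t)/8192 + 945*e^(5*t)/8192 + 2835*e^(4*t)/8192 + 5103*e^(3*t)/8192 + 5103*e^(2*t)/8192 + 2187*e^(t)/8192
d^2M/dt^2 = e^(8*t)/1024 + 147*e^(7*t)/8192 + 567*e^(6*t)/4096 + 4725*e^(5*t)/8192 + 2835*e^(4*t)/2048 + 15309*e^(3*t)/8192 + 5103*e^(2*t)/4096 + 2187*e^(t)/8192
d^3M/dt^3 = e^(8*t)/128 + 1029*e^(7*t)/8192 + 1701*e^(6*t)/2048 + 23625*e^(5*t)/8192 + 2835*e^(4*t)/512 + 45927*e^(3*t)/8192 + 5103*e^(2*t)/2048 + 2187*e^(t)/8192
d^4M/dt^4 = e^(8*t)/16 + 7203*e^(7*t)/8192 + 5103*e^(6*t)/1024 + 118125*e^(5*t)/8192 + 2835*e^(4*t)/128 + 137781*e^(3*t)/8192 + 5103*e^(2*t)/1024 + 2187*e^(t)/8192
d^5M/dt^5 = e^(8*t)/2 + 50421*e^(7*t)/8192 + 15309*e^(6*t)/512 + 590625*e^(5*t)/8192 + 2835*e^(4*t)/32 + 413343*e^(3*t)/8192 + 5103*e^(2*t)/512 + 2187*e^(t)/8192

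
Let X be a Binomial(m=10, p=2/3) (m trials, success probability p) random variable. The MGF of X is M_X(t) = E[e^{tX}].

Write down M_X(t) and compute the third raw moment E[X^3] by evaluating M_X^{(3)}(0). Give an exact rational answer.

E[X^3] = d^3M/dt^3 |_{t=0} = 340

M_X(t) = (2*e^(t)/3 + 1/3)^10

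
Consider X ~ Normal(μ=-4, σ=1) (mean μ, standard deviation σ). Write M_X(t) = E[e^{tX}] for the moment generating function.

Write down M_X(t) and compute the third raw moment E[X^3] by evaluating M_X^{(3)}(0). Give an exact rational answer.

M_X(t) = e^(t^2/2 - 4*t)
dM/dt = t*e^(-4*t)*e^(t^2/2) - 4*e^(-4*t)*e^(t^2/2)
d^2M/dt^2 = (t^2*e^(t^2/2) - 8*t*e^(t^2/2) + 17*e^(t^2/2))*e^(-4*t)
d^3M/dt^3 = (t^3*e^(t^2/2) - 12*t^2*e^(t^2/2) + 51*t*e^(t^2/2) - 76*e^(t^2/2))*e^(-4*t)

E[X^3] = d^3M/dt^3 |_{t=0} = -76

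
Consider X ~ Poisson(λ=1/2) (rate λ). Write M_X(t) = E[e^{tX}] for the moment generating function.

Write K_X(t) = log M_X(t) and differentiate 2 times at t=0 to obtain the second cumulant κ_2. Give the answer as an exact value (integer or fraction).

κ_2 = d^2K/dt^2 |_{t=0} = 1/2

M_X(t) = e^(e^(t)/2 - 1/2)
K_X(t) = log M_X(t) = e^(t)/2 - 1/2
dK/dt = e^(t)/2
d^2K/dt^2 = e^(t)/2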